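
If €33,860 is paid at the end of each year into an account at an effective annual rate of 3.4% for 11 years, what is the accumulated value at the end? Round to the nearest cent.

€442,697.46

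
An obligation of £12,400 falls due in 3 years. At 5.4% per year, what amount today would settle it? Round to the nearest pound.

£10,590

Discount factor = (1+0.054)^(−3) = 0.854040; PV = 12,400 × 0.854040 = 10,590.0949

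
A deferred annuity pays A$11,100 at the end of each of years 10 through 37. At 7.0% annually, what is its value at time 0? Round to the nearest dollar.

A$73,280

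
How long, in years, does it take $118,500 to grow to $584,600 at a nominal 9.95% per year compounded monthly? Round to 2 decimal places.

16.11 years

Periodic rate i = 0.0995/12 = 0.00829167.
n = ln(584600/118500) / ln(1+0.00829167) = ln(4.93333) / 0.008257 = 193.2811 months
= 193.2811/12 years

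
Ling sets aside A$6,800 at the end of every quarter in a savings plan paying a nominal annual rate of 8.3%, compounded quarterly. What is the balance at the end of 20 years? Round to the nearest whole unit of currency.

A$1,366,790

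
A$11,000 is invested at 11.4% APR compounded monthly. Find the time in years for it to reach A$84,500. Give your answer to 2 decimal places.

17.97 years

Periodic rate i = 0.114/12 = 0.0095.
(1+i)^n = 84500/11000 = 7.68182, so n = ln 7.68182 / ln 1.0095 = 215.6343 months
= 215.6343/12 years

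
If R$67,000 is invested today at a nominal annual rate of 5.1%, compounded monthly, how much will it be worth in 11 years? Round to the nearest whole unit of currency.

R$117,273

i = 0.051/12 = 0.00425 per month; n = 11·12 = 132.
FV = 67,000 × (1 + 0.00425)^132 = 117,272.9192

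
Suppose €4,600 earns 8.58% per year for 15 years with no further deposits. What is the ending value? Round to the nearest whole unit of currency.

€15,813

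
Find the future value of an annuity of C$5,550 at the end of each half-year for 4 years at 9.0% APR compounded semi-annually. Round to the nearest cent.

i = 0.09/2 = 0.045 per half-year; n = 4·2 = 8.
FV = 5550 × [(1+0.045)^8 − 1] / 0.045 = 5550 × 9.380014 = 52,059.0756

C$52,059.08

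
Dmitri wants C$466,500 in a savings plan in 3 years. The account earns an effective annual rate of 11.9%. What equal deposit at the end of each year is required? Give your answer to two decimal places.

C$138,379.63

FV-annuity factor = 3.371161; PMT = 466500 / 3.371161 = 138,379.6265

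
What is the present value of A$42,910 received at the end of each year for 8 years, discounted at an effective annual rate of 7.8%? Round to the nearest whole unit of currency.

A$248,471

PV = PMT · [1 − (1+i)^(−n)] / i = 42910 · 5.790513 = 248,470.9152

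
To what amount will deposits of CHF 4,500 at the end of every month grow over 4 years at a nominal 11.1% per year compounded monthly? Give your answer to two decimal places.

CHF 270,365.87

Periodic rate i = 0.111/12 = 0.00925; n = 4 × 12 = 48 periods.
FV = 4500 × [(1+0.00925)^48 − 1] / 0.00925 = 4500 × 60.081305 = 270,365.8727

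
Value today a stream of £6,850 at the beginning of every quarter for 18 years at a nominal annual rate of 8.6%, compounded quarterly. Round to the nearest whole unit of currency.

Periodic rate i = 0.086/4 = 0.0215; n = 18 × 4 = 72 periods.
PV = 6850 × [1 − (1+0.0215)^(−72)] / 0.0215 × (1+i) = 6850 × 37.240049 = 255,094.3365
(Beginning-of-period payments → annuity-due factor ×(1+i).)

£255,094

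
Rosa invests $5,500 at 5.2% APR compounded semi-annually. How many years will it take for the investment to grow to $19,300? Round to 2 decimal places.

24.45 years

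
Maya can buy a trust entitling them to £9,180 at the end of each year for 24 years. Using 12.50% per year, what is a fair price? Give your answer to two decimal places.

PV = 9180 × [1 − (1+0.125)^(−24)] / 0.125 = 9180 × 7.526381 = 69,092.1743

£69,092.17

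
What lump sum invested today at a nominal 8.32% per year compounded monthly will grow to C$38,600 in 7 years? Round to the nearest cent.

C$21,603.64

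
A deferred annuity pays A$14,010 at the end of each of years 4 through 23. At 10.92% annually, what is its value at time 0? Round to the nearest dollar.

PV at t=3 (ordinary 20-year annuity): 14010 × a(20|0.1092) = 14010 × 8.005170 = 112,152.4383
PV₀ = 112,152.4383 / (1+0.1092)^3 = 112,152.4383 / 1.364676 = 82,182.4600

A$82,182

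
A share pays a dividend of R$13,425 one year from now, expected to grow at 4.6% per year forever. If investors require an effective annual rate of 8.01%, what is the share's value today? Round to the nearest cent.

PV = D₁/(r − g) = 13425/(0.0801 − 0.046) = 393,695.0147

R$393,695.01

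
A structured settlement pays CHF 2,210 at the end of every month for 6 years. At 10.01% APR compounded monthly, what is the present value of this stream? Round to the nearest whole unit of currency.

CHF 119,260

With 12 periods per year: i = 0.00834167, n = 72.
PV = 2210 × [1 − (1+0.00834167)^(−72)] / 0.00834167 = 2210 × 53.963975 = 119,260.3849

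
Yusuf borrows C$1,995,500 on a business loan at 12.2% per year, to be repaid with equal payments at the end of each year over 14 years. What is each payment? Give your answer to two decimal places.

C$304,151.10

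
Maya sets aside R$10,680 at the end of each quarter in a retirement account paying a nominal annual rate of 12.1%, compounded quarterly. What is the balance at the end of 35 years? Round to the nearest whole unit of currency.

R$22,545,763

Periodic rate i = 0.121/4 = 0.03025; n = 35 × 4 = 140 periods.
FV = PMT · [(1+i)^n − 1] / i = 10680 · 2111.026507 = 22,545,763.0958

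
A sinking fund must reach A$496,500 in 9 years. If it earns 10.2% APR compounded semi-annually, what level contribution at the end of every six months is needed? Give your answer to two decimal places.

A$17,484.67

Periodic rate i = 0.102/2 = 0.051; n = 9 × 2 = 18 periods.
FV-annuity factor = 28.396299; PMT = 496500 / 28.396299 = 17,484.6730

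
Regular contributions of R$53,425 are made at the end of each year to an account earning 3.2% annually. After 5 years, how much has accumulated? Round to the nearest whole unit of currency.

R$284,777

FV = PMT · [(1+i)^n − 1] / i = 53425 · 5.330405 = 284,776.8812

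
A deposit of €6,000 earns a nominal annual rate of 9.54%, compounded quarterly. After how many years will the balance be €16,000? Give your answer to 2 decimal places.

10.40 years

Periodic rate i = 0.0954/4 = 0.02385.
(1+i)^n = 16000/6000 = 2.66667, so n = ln 2.66667 / ln 1.02385 = 41.6134 quarters
= 41.6134/4 years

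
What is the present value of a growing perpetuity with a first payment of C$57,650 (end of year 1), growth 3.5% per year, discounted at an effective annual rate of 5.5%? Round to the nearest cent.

C$2,882,500.00

PV = D₁/(r − g) = 57650/(0.055 − 0.035) = 2,882,500.0000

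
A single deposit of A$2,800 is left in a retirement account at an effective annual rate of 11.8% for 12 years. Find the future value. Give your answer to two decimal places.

A$10,677.26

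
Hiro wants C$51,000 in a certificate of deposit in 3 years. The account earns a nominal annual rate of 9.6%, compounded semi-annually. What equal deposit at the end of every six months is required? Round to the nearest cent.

C$7,535.72

With 2 periods per year: i = 0.048, n = 6.
PMT = 51000 / ( [(1+0.048)^6 − 1] / 0.048 ) = 51000 / 6.767771 = 7,535.7160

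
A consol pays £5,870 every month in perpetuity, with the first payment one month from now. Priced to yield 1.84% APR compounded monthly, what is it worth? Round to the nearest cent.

£3,828,260.87

Periodic rate i = 0.0184/12 = 0.00153333.
PV = PMT / i = 5870 / 0.00153333 = 3,828,260.8696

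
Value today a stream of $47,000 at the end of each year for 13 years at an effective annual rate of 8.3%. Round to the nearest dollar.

PV = PMT · [1 − (1+i)^(−n)] / i = 47000 · 7.775005 = 365,425.2375

$365,425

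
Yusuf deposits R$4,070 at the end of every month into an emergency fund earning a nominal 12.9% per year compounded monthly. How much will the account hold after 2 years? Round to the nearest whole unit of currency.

R$110,764

i = 0.129/12 = 0.01075 per month; n = 2·12 = 24.
FV = 4070 × [(1+0.01075)^24 − 1] / 0.01075 = 4070 × 27.214687 = 110,763.7746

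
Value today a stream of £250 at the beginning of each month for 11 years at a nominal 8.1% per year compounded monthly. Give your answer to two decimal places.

Periodic rate i = 0.081/12 = 0.00675; n = 11 × 12 = 132 periods.
PV = PMT · [1 − (1+i)^(−n)] / i × (1+i) = 250 · 87.777372 = 21,944.3431
(annuity-due: payments at period start, so ×(1+i).)

£21,944.34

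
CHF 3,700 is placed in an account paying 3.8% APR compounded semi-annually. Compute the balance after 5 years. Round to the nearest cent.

CHF 4,466.26

Periodic rate i = 0.038/2 = 0.019; n = 5 × 2 = 10 periods.
FV = PV·(1+i)^n = 3,700 × 1.207096 = 4,466.2555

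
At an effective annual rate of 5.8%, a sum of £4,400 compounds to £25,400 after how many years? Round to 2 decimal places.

(1+i)^n = 25400/4400 = 5.77273, so n = ln 5.77273 / ln 1.058 = 31.0950 years

31.09 years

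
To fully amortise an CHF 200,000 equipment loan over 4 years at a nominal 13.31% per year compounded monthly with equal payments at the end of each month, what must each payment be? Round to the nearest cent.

With 12 periods per year: i = 0.0110917, n = 48.
PMT = 200000 / ( [1 − (1+0.0110917)^(−48)] / 0.0110917 ) = 200000 / 37.062278 = 5,396.3224

CHF 5,396.32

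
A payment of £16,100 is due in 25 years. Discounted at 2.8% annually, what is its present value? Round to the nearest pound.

£8,072

Discount factor = (1+0.028)^(−25) = 0.501386; PV = 16,100 × 0.501386 = 8,072.3133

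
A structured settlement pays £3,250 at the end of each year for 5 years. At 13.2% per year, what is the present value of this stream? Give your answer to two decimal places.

Annuity factor a(5|0.132) = 3.500135; PV = 3250 × 3.500135 = 11,375.4395

£11,375.44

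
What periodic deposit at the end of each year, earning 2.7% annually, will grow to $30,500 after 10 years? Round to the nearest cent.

FV-annuity factor = 11.306750; PMT = 30500 / 11.306750 = 2,697.5036

$2,697.50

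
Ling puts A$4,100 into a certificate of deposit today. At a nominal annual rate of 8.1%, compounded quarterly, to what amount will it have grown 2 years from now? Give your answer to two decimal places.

A$4,813.23

With 4 periods per year: i = 0.02025, n = 8.
FV = PV·(1+i)^n = 4,100 × 1.173959 = 4,813.2308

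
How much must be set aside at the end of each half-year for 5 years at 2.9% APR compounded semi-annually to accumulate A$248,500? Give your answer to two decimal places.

A$23,271.32

Periodic rate i = 0.029/2 = 0.0145; n = 5 × 2 = 10 periods.
FV-annuity factor = 10.678381; PMT = 248500 / 10.678381 = 23,271.3169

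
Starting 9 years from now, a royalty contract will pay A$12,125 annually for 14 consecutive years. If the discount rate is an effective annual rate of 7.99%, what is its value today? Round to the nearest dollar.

A$54,077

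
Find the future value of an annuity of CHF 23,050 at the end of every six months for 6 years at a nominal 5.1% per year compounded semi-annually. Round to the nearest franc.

CHF 318,888

i = 0.051/2 = 0.0255 per half-year; n = 6·2 = 12.
FV = PMT · [(1+i)^n − 1] / i = 23050 · 13.834608 = 318,887.7108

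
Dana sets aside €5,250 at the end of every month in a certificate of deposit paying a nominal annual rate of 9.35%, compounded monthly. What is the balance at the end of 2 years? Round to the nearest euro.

€137,962

i = 0.0935/12 = 0.00779167 per month; n = 2·12 = 24.
Accumulation factor s(24|0.00779167) = 26.278564; FV = 5250 × 26.278564 = 137,962.4622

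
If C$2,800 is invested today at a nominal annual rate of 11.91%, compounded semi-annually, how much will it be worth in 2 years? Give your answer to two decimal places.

C$3,528.94

With 2 periods per year: i = 0.05955, n = 4.
FV = PV·(1+i)^n = 2,800 × 1.260334 = 3,528.9366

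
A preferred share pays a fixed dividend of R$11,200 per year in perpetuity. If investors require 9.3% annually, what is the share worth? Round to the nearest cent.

PV = C/r = 11200/0.093 = 120,430.1075

R$120,430.11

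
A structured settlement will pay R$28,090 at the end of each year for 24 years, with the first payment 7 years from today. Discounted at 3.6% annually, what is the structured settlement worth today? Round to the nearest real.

Value one period before first payment (t=6): 28090 × [1 − (1+0.036)^(−24)] / 0.036 = 28090 × 15.891021 = 446,378.7853
Discount back 6 years: 446,378.7853 × (1+0.036)^(−6) = 446,378.7853 × 0.808801 = 361,031.4317

R$361,031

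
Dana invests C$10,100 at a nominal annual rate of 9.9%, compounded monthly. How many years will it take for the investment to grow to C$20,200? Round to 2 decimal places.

7.03 years

Periodic rate i = 0.099/12 = 0.00825.
(1+i)^n = 20200/10100 = 2.00000, so n = ln 2.00000 / ln 1.00825 = 84.3639 months
= 84.3639/12 years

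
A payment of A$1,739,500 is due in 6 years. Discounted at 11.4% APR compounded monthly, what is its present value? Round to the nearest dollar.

With 12 periods per year: i = 0.0095, n = 72.
PV = FV·(1+i)^(−n) = 1,739,500 × 0.506226 = 880,580.6885

A$880,581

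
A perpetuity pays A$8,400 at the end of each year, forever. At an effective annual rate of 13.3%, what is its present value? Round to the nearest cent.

A$63,157.89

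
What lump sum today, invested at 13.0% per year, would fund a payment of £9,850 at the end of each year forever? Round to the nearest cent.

PV = PMT / i = 9850 / 0.13 = 75,769.2308

£75,769.23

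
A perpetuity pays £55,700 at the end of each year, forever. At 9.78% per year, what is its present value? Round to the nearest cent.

PV = PMT / i = 55700 / 0.0978 = 569,529.6524

£569,529.65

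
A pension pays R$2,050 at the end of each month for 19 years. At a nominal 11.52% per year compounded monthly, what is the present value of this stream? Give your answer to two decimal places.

Periodic rate i = 0.1152/12 = 0.0096; n = 19 × 12 = 228 periods.
PV = 2050 × [1 − (1+0.0096)^(−228)] / 0.0096 = 2050 × 92.372186 = 189,362.9818

R$189,362.98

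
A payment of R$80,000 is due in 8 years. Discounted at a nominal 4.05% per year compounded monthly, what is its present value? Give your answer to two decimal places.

Periodic rate i = 0.0405/12 = 0.003375; n = 8 × 12 = 96 periods.
Discount factor = (1+0.003375)^(−96) = 0.723645; PV = 80,000 × 0.723645 = 57,891.5920

R$57,891.59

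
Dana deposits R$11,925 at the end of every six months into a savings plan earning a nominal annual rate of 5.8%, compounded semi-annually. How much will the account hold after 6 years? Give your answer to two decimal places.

i = 0.058/2 = 0.029 per half-year; n = 6·2 = 12.
FV = 11925 × [(1+0.029)^12 − 1] / 0.029 = 11925 × 14.111672 = 168,281.6904

R$168,281.69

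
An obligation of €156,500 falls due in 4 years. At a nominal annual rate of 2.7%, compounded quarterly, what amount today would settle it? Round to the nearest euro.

€140,530

i = 0.027/4 = 0.00675 per quarter; n = 4·4 = 16.
Discount factor = (1+0.00675)^(−16) = 0.897953; PV = 156,500 × 0.897953 = 140,529.7033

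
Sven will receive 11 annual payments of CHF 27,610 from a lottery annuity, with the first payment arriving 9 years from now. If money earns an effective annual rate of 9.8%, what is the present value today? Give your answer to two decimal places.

Value one period before first payment (t=8): 27610 × [1 − (1+0.098)^(−11)] / 0.098 = 27610 × 6.555297 = 180,991.7611
Discount back 8 years: 180,991.7611 × (1+0.098)^(−8) = 180,991.7611 × 0.473349 = 85,672.2327

CHF 85,672.23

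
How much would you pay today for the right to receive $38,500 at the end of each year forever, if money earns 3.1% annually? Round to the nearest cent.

PV = C/r = 38500/0.031 = 1,241,935.4839

$1,241,935.48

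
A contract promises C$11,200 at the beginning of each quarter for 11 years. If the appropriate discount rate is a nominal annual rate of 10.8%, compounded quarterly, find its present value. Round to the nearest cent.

C$294,090.40

i = 0.108/4 = 0.027 per quarter; n = 11·4 = 44.
PV = 11200 × [1 − (1+0.027)^(−44)] / 0.027 × (1+i) = 11200 × 26.258071 = 294,090.3978
(Beginning-of-period payments → annuity-due factor ×(1+i).)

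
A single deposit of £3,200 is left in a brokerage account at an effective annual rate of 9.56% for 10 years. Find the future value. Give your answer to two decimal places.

£7,973.89

FV = PV·(1+i)^n = 3,200 × 2.491840 = 7,973.8895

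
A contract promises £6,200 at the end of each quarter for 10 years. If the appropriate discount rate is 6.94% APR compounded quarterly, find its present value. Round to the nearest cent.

With 4 periods per year: i = 0.01735, n = 40.
PV = 6200 × [1 − (1+0.01735)^(−40)] / 0.01735 = 6200 × 28.671127 = 177,760.9845

£177,760.98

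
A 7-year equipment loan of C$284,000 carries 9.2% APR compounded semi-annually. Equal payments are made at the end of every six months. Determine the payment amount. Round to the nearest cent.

C$27,961.76

With 2 periods per year: i = 0.046, n = 14.
Annuity-PV factor = 10.156730; PMT = 284000 / 10.156730 = 27,961.7561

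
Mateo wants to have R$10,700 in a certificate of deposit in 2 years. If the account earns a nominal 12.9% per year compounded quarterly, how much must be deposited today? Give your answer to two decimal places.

With 4 periods per year: i = 0.03225, n = 8.
Discount factor = (1+0.03225)^(−8) = 0.775748; PV = 10,700 × 0.775748 = 8,300.5075

R$8,300.51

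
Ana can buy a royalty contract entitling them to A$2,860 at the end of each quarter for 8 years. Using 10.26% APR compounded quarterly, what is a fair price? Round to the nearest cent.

A$61,921.18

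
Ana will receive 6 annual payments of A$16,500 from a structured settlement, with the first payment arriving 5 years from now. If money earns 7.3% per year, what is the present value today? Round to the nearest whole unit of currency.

Value one period before first payment (t=4): 16500 × [1 − (1+0.073)^(−6)] / 0.073 = 16500 × 4.722714 = 77,924.7736
Discount back 4 years: 77,924.7736 × (1+0.073)^(−4) = 77,924.7736 × 0.754399 = 58,786.3723

A$58,786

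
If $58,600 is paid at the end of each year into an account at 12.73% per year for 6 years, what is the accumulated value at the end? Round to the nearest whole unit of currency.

$484,397

FV = PMT · [(1+i)^n − 1] / i = 58600 · 8.266159 = 484,396.9116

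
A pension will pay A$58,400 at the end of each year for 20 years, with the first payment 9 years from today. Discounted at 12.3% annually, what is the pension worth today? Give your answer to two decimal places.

A$169,257.51

Value one period before first payment (t=8): 58400 × [1 − (1+0.123)^(−20)] / 0.123 = 58400 × 7.331168 = 428,140.1992
PV₀ = 428,140.1992 / (1+0.123)^8 = 428,140.1992 / 2.529520 = 169,257.5136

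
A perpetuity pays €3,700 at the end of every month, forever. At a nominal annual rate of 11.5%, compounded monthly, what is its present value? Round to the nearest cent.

€386,086.96

Periodic rate i = 0.115/12 = 0.00958333.
PV = PMT / i = 3700 / 0.00958333 = 386,086.9565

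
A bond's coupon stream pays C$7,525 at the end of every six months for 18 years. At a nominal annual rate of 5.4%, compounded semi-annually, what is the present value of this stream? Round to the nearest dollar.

With 2 periods per year: i = 0.027, n = 36.
PV = PMT · [1 − (1+i)^(−n)] / i = 7525 · 22.843185 = 171,894.9689

C$171,895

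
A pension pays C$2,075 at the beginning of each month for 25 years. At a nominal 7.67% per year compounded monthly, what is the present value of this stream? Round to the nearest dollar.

i = 0.0767/12 = 0.00639167 per month; n = 25·12 = 300.
PV = PMT · [1 − (1+i)^(−n)] / i × (1+i) = 2075 · 134.170481 = 278,403.7478
(Beginning-of-period payments → annuity-due factor ×(1+i).)

C$278,404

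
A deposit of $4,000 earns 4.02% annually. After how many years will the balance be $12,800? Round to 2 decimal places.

29.51 years

n = ln(12800/4000) / ln(1+0.0402) = ln(3.20000) / 0.039413 = 29.5119 years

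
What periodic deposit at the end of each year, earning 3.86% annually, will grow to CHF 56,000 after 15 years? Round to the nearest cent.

CHF 2,825.92

PMT = 56000 / ( [(1+0.0386)^15 − 1] / 0.0386 ) = 56000 / 19.816554 = 2,825.9202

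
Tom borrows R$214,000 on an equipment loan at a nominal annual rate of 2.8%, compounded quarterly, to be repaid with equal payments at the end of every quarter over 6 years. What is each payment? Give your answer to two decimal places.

R$9,717.73

i = 0.028/4 = 0.007 per quarter; n = 6·4 = 24.
PMT = 214000 / ( [1 − (1+0.007)^(−24)] / 0.007 ) = 214000 / 22.021609 = 9,717.7279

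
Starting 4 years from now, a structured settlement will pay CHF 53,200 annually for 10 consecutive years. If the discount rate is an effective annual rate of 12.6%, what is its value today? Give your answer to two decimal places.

PV at t=3 (ordinary 10-year annuity): 53200 × a(10|0.126) = 53200 × 5.514110 = 293,350.6336
PV₀ = 293,350.6336 / (1+0.126)^3 = 293,350.6336 / 1.427628 = 205,481.0892

CHF 205,481.09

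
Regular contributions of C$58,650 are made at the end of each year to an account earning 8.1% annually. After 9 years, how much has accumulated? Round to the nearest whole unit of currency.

Accumulation factor s(9|0.081) = 12.539813; FV = 58650 × 12.539813 = 735,460.0159

C$735,460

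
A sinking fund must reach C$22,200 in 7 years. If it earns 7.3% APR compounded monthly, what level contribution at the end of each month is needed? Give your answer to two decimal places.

C$203.27

i = 0.073/12 = 0.00608333 per month; n = 7·12 = 84.
PMT = 22200 / ( [(1+0.00608333)^84 − 1] / 0.00608333 ) = 22200 / 109.212960 = 203.2726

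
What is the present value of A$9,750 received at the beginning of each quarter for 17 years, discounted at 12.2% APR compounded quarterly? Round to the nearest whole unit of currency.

A$286,716

With 4 periods per year: i = 0.0305, n = 68.
Annuity factor a(68|0.0305) × (1+i) = 29.406781; PV = 9750 × 29.406781 = 286,716.1173
(Beginning-of-period payments → annuity-due factor ×(1+i).)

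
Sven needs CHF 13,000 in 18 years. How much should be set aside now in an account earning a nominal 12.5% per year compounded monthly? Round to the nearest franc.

CHF 1,386

With 12 periods per year: i = 0.0104167, n = 216.
PV = FV·(1+i)^(−n) = 13,000 × 0.106633 = 1,386.2293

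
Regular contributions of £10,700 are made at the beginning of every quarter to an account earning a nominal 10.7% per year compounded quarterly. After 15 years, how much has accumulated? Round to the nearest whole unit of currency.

£1,591,039

With 4 periods per year: i = 0.02675, n = 60.
FV = 10700 × [(1+0.02675)^60 − 1] / 0.02675 × (1+i) = 10700 × 148.695209 = 1,591,038.7408
Payments are at the start of each period, so multiply by (1+i).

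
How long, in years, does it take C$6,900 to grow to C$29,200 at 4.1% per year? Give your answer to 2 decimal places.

(1+i)^n = 29200/6900 = 4.23188, so n = ln 4.23188 / ln 1.041 = 35.9030 years

35.90 years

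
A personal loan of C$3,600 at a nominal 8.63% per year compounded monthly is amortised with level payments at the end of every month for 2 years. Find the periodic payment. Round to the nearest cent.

Periodic rate i = 0.0863/12 = 0.00719167; n = 2 × 12 = 24 periods.
Annuity-PV factor = 21.970698; PMT = 3600 / 21.970698 = 163.8546

C$163.85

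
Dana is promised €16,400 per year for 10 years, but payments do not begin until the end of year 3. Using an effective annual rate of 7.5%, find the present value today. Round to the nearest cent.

€97,411.29

PV at t=2 (ordinary 10-year annuity): 16400 × a(10|0.075) = 16400 × 6.864081 = 112,570.9277
Discount back 2 years: 112,570.9277 × (1+0.075)^(−2) = 112,570.9277 × 0.865333 = 97,411.2949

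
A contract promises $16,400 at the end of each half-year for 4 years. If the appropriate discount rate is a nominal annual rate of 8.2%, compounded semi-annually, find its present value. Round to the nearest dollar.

$109,962

With 2 periods per year: i = 0.041, n = 8.
PV = 16400 × [1 − (1+0.041)^(−8)] / 0.041 = 16400 × 6.705030 = 109,962.4985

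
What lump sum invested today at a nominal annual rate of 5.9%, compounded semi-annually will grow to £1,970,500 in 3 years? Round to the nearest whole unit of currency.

With 2 periods per year: i = 0.0295, n = 6.
PV = 1,970,500 / (1 + 0.0295)^6 = 1,970,500 / 1.190579 = 1,655,077.4954

£1,655,077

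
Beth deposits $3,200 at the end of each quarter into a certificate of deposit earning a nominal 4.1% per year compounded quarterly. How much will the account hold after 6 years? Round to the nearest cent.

Periodic rate i = 0.041/4 = 0.01025; n = 6 × 4 = 24 periods.
FV = 3200 × [(1+0.01025)^24 − 1] / 0.01025 = 3200 × 27.053574 = 86,571.4379

$86,571.44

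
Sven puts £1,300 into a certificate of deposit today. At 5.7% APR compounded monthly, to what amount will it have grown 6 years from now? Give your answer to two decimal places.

£1,828.61

Periodic rate i = 0.057/12 = 0.00475; n = 6 × 12 = 72 periods.
1,300 × (1+0.00475)^72 = 1,300 × 1.406621 = 1,828.6072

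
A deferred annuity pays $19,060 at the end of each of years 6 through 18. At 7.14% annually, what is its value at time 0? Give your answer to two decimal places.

PV at t=5 (ordinary 13-year annuity): 19060 × a(13|0.0714) = 19060 × 8.291731 = 158,040.3948
Discount back 5 years: 158,040.3948 × (1+0.0714)^(−5) = 158,040.3948 × 0.708340 = 111,946.3391

$111,946.34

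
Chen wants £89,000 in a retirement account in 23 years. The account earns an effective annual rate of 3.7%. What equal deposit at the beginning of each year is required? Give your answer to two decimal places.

FV-annuity factor × (1+i) = 36.611050; PMT = 89000 / 36.611050 = 2,430.9600

£2,430.96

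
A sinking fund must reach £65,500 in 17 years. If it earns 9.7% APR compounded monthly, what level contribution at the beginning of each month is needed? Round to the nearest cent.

Periodic rate i = 0.097/12 = 0.00808333; n = 17 × 12 = 204 periods.
FV-annuity factor × (1+i) = 519.722896; PMT = 65500 / 519.722896 = 126.0287

£126.03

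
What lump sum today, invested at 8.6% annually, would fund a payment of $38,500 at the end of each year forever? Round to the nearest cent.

PV = PMT / i = 38500 / 0.086 = 447,674.4186

$447,674.42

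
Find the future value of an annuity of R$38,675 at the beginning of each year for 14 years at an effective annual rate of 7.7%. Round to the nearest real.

Accumulation factor s(14|0.077) × (1+i) = 25.526426; FV = 38675 × 25.526426 = 987,234.5075
Payments are at the start of each period, so multiply by (1+i).

R$987,235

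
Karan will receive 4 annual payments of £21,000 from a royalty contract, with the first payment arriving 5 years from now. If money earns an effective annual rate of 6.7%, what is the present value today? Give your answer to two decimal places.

£55,252.44

Value one period before first payment (t=4): 21000 × [1 − (1+0.067)^(−4)] / 0.067 = 21000 × 3.410278 = 71,615.8440
Discount back 4 years: 71,615.8440 × (1+0.067)^(−4) = 71,615.8440 × 0.771511 = 55,252.4368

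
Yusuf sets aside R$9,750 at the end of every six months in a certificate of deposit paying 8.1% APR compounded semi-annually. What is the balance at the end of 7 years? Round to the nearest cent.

Periodic rate i = 0.081/2 = 0.0405; n = 7 × 2 = 14 periods.
FV = PMT · [(1+i)^n − 1] / i = 9750 · 18.354777 = 178,959.0727

R$178,959.07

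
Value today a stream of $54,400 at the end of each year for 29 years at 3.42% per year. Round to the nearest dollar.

$990,795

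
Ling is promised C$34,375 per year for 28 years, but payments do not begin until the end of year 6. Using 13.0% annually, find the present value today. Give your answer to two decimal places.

C$138,833.24

PV at t=5 (ordinary 28-year annuity): 34375 × a(28|0.13) = 34375 × 7.441200 = 255,791.2458
Discount back 5 years: 255,791.2458 × (1+0.13)^(−5) = 255,791.2458 × 0.542760 = 138,833.2402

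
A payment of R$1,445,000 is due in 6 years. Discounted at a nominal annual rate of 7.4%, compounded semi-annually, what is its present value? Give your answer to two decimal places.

R$934,378.36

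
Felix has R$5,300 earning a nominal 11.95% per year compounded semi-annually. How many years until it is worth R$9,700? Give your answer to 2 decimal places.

5.21 years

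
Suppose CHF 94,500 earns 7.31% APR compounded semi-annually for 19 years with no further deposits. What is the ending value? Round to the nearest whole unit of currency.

Periodic rate i = 0.0731/2 = 0.03655; n = 19 × 2 = 38 periods.
FV = 94,500 × (1 + 0.03655)^38 = 369,710.2876

CHF 369,710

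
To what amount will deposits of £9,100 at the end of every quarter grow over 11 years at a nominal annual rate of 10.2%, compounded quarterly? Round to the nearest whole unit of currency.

i = 0.102/4 = 0.0255 per quarter; n = 11·4 = 44.
FV = PMT · [(1+i)^n − 1] / i = 9100 · 79.533069 = 723,750.9292

£723,751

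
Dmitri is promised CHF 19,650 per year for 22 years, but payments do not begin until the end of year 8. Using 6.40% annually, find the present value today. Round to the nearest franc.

CHF 148,079

Value one period before first payment (t=7): 19650 × [1 − (1+0.064)^(−22)] / 0.064 = 19650 × 11.633793 = 228,604.0400
Discount back 7 years: 228,604.0400 × (1+0.064)^(−7) = 228,604.0400 × 0.647752 = 148,078.6701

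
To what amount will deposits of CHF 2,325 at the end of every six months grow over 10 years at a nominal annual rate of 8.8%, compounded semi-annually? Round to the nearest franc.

CHF 72,179

With 2 periods per year: i = 0.044, n = 20.
FV = PMT · [(1+i)^n − 1] / i = 2325 · 31.044864 = 72,179.3095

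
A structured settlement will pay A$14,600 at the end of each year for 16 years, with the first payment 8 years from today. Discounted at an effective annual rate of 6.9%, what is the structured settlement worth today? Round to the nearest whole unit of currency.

PV at t=7 (ordinary 16-year annuity): 14600 × a(16|0.069) = 14600 × 9.509562 = 138,839.5988
PV₀ = 138,839.5988 / (1+0.069)^7 = 138,839.5988 / 1.595306 = 87,030.0862

A$87,030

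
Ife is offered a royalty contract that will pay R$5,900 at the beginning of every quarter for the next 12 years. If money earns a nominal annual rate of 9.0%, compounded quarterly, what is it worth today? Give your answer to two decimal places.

R$175,972.59

Periodic rate i = 0.09/4 = 0.0225; n = 12 × 4 = 48 periods.
Annuity factor a(48|0.0225) × (1+i) = 29.825863; PV = 5900 × 29.825863 = 175,972.5893
(annuity-due: payments at period start, so ×(1+i).)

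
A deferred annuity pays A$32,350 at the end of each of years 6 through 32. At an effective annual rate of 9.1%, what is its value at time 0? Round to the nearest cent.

A$208,090.26

Value one period before first payment (t=5): 32350 × [1 − (1+0.091)^(−27)] / 0.091 = 32350 × 9.942629 = 321,644.0414
PV₀ = 321,644.0414 / (1+0.091)^5 = 321,644.0414 / 1.545695 = 208,090.2622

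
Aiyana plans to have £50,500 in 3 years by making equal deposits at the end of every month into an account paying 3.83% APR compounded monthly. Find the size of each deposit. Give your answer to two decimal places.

i = 0.0383/12 = 0.00319167 per month; n = 3·12 = 36.
FV-annuity factor = 38.085438; PMT = 50500 / 38.085438 = 1,325.9661

£1,325.97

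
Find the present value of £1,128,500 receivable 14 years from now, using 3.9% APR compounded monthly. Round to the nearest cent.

i = 0.039/12 = 0.00325 per month; n = 14·12 = 168.
PV = 1,128,500 / (1 + 0.00325)^168 = 1,128,500 / 1.724806 = 654,276.4238

£654,276.42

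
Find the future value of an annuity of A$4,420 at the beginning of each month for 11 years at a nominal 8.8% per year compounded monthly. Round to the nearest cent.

A$985,637.69

i = 0.088/12 = 0.00733333 per month; n = 11·12 = 132.
Accumulation factor s(132|0.00733333) × (1+i) = 222.994952; FV = 4420 × 222.994952 = 985,637.6864
(annuity-due: payments at period start, so ×(1+i).)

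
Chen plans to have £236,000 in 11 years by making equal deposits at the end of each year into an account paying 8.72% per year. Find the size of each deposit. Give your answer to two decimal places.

FV-annuity factor = 17.298635; PMT = 236000 / 17.298635 = 13,642.6952

£13,642.70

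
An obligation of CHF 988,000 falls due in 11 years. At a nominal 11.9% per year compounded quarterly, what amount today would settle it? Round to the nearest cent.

CHF 271,992.99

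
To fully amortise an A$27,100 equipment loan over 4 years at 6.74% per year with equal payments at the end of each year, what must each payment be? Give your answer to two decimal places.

A$7,953.77

PMT = 27100 / ( [1 − (1+0.0674)^(−4)] / 0.0674 ) = 27100 / 3.407188 = 7,953.7732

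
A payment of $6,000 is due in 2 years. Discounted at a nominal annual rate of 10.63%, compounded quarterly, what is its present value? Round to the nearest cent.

$4,864.36

Periodic rate i = 0.1063/4 = 0.026575; n = 2 × 4 = 8 periods.
PV = FV·(1+i)^(−n) = 6,000 × 0.810727 = 4,864.3608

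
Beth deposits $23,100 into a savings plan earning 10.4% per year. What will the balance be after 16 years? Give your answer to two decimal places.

$112,490.84

FV = PV·(1+i)^n = 23,100 × 4.869733 = 112,490.8385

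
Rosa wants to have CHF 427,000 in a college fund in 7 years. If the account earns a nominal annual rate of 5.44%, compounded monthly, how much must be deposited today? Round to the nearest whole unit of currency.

Periodic rate i = 0.0544/12 = 0.00453333; n = 7 × 12 = 84 periods.
PV = 427,000 / (1 + 0.00453333)^84 = 427,000 / 1.462196 = 292,026.5025

CHF 292,027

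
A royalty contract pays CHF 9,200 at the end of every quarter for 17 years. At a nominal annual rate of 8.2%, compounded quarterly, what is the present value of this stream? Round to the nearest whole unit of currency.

i = 0.082/4 = 0.0205 per quarter; n = 17·4 = 68.
PV = 9200 × [1 − (1+0.0205)^(−68)] / 0.0205 = 9200 × 36.507183 = 335,866.0827

CHF 335,866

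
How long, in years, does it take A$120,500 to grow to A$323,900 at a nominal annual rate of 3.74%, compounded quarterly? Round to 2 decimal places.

Periodic rate i = 0.0374/4 = 0.00935.
n = ln(323900/120500) / ln(1+0.00935) = ln(2.68797) / 0.009307 = 106.2460 quarters
= 106.2460/4 years

26.56 years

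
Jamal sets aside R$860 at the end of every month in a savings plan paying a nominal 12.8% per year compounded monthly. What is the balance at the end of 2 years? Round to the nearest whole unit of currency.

R$23,381

With 12 periods per year: i = 0.0106667, n = 24.
FV = 860 × [(1+0.0106667)^24 − 1] / 0.0106667 = 860 × 27.187752 = 23,381.4664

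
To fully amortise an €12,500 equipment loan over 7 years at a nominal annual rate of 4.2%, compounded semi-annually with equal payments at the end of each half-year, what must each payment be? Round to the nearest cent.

€1,039.81

i = 0.042/2 = 0.021 per half-year; n = 7·2 = 14.
PMT = 12500 / ( [1 − (1+0.021)^(−14)] / 0.021 ) = 12500 / 12.021481 = 1,039.8054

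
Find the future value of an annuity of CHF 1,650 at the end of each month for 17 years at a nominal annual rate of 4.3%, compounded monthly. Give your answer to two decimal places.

Periodic rate i = 0.043/12 = 0.00358333; n = 17 × 12 = 204 periods.
FV = 1650 × [(1+0.00358333)^204 − 1] / 0.00358333 = 1650 × 299.844980 = 494,744.2164

CHF 494,744.22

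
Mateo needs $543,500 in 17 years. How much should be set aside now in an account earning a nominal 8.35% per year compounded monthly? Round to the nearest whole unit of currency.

$132,085

Periodic rate i = 0.0835/12 = 0.00695833; n = 17 × 12 = 204 periods.
PV = FV·(1+i)^(−n) = 543,500 × 0.243027 = 132,084.9918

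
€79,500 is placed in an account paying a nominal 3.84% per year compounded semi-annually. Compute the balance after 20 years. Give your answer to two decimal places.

With 2 periods per year: i = 0.0192, n = 40.
FV = PV·(1+i)^n = 79,500 × 2.139817 = 170,115.4382

€170,115.44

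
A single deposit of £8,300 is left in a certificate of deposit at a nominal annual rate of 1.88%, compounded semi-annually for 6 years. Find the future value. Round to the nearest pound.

£9,286

Periodic rate i = 0.0188/2 = 0.0094; n = 6 × 2 = 12 periods.
8,300 × (1+0.0094)^12 = 8,300 × 1.118818 = 9,286.1928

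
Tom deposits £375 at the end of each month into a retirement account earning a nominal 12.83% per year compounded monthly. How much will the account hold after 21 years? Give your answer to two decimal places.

i = 0.1283/12 = 0.0106917 per month; n = 21·12 = 252.
Accumulation factor s(252|0.0106917) = 1270.622517; FV = 375 × 1270.622517 = 476,483.4440

£476,483.44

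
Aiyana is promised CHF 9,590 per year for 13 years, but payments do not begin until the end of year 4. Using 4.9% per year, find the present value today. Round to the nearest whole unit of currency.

PV at t=3 (ordinary 13-year annuity): 9590 × a(13|0.049) = 9590 × 9.450383 = 90,629.1763
Discount back 3 years: 90,629.1763 × (1+0.049)^(−3) = 90,629.1763 × 0.866310 = 78,512.9993

CHF 78,513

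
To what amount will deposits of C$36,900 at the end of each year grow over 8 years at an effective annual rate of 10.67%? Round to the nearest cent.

C$432,388.49

Accumulation factor s(8|0.1067) = 11.717845; FV = 36900 × 11.717845 = 432,388.4903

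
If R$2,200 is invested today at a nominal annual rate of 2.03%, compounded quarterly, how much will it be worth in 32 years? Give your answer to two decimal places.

i = 0.0203/4 = 0.005075 per quarter; n = 32·4 = 128.
2,200 × (1+0.005075)^128 = 2,200 × 1.911632 = 4,205.5898

R$4,205.59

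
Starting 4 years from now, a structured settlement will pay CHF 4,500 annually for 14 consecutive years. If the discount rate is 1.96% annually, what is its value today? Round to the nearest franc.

PV at t=3 (ordinary 14-year annuity): 4500 × a(14|0.0196) = 4500 × 12.140399 = 54,631.7976
PV₀ = 54,631.7976 / (1+0.0196)^3 = 54,631.7976 / 1.059960 = 51,541.3762

CHF 51,541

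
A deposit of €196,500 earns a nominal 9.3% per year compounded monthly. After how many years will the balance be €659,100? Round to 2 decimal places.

13.06 years

Periodic rate i = 0.093/12 = 0.00775.
n = ln(659100/196500) / ln(1+0.00775) = ln(3.35420) / 0.007720 = 156.7608 months
= 156.7608/12 years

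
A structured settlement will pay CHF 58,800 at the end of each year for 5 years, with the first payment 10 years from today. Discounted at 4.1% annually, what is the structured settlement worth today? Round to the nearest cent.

Value one period before first payment (t=9): 58800 × [1 − (1+0.041)^(−5)] / 0.041 = 58800 × 4.439344 = 261,033.4109
PV₀ = 261,033.4109 / (1+0.041)^9 = 261,033.4109 / 1.435676 = 181,819.1121

CHF 181,819.11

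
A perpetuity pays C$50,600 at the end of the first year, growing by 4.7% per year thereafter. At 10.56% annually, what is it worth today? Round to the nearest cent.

PV = PMT / (i − g) = 50600 / (0.1056 − 0.047) = 50600 / 0.058600 = 863,481.2287

C$863,481.23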